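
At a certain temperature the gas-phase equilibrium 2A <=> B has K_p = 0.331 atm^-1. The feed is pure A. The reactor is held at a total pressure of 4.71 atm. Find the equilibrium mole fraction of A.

Let X = conversion of A (basis 1 mol A); extent of reaction ξ = 0.5X.
Mole table: n_A = 1 − X; n_B = 0.5X.
Total moles n_T = 1 − 0.5X.
With p_i = (n_i/n_T)P, K_p = p_B / (p_A^2).
Substituting and setting equal to 0.331 atm^-1 gives a polynomial in X; the root in (0,1) is X = 0.628.
Then n_A = 0.372, n_T = 0.686, so y_A = 0.542.

y_A = 0.542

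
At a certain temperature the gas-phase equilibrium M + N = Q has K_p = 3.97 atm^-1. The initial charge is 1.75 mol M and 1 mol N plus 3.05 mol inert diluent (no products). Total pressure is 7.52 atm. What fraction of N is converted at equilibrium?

X = 0.845

Basis: 1 mol N initially; let X = conversion of N. Extent ξ = X.
At extent ξ: n_M = 1.75 − X; n_N = 1 − X; n_Q = X; n_I = 3.05 (inert).
Total moles n_T = 5.8 − X.
With p_i = (n_i/n_T)P, K_p = p_Q / (p_M p_N).
Setting this equal to 3.97 atm^-1 and taking the physical root (0 < X < 1) gives X = 0.845.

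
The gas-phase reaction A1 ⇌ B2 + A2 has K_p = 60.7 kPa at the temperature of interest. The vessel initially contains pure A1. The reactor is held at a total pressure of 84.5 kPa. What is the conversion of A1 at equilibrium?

X = 0.647

Basis: 1 mol A1 initially; let X = conversion of A1. Extent ξ = X.
Mole table: n_A1 = 1 − X; n_B2 = X; n_A2 = X.
Total moles n_T = 1 + X.
y_i = n_i/n_T, p_i = y_i·P. K_p = p_B2 p_A2 / (p_A1).
Substituting and setting equal to 60.7 kPa gives a polynomial in X; the root in (0,1) is X = 0.647.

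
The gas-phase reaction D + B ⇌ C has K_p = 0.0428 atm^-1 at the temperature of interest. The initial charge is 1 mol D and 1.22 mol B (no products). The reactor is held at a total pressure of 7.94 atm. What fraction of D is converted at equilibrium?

X = 0.149

Basis: 1 mol D initially; let X = conversion of D. Extent ξ = X.
At extent ξ: n_D = 1 − X; n_B = 1.22 − X; n_C = X.
Total moles n_T = 2.22 − X.
With p_i = (n_i/n_T)P, K_p = p_C / (p_D p_B).
Equating to 0.0428 atm^-1 and solving on 0 < X < 1: X = 0.149.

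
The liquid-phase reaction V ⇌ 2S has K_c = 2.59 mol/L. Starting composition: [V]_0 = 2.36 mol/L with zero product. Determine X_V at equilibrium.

Let X = conversion of V; extent ξ = 2.36·X mol/L.
Concentrations: [V] = 2.36 − 2.36X; [S] = 4.72X.
K_c = [S]^2 / ([V]).
Solving K_c = 2.59 for X ∈ (0,1): X = 0.404.

X = 0.404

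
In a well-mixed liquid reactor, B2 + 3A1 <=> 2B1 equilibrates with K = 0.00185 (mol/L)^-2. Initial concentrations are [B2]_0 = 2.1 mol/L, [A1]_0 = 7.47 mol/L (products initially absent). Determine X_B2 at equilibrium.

Let X = conversion of B2; extent ξ = 2.1·X mol/L.
Concentrations: [B2] = 2.1 − 2.1X; [A1] = 7.47 − 6.3X; [B1] = 4.2X.
K = [B1]^2 / ([B2] [A1]^3).
Solving K = 0.00185 for X ∈ (0,1): X = 0.204.

X = 0.204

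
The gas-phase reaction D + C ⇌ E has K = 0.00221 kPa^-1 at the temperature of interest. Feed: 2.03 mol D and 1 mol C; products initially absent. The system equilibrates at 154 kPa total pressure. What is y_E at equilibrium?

Basis: 1 mol C initially; let X = conversion of C. Extent ξ = X.
At extent ξ: n_D = 2.03 − X; n_C = 1 − X; n_E = X.
Summing: n_T = 3.03 − X.
With p_i = (n_i/n_T)P, K = p_E / (p_D p_C).
Substituting and setting equal to 0.00221 kPa^-1 gives a polynomial in X; the root in (0,1) is X = 0.181.
Then n_E = 0.181, n_T = 2.85, so y_E = 0.064.

y_E = 0.064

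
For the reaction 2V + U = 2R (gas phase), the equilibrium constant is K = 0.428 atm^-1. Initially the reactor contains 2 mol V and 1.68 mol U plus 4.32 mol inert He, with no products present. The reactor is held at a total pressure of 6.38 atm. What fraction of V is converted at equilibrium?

X = 0.404

Let X = conversion of V (basis 2 mol V); extent of reaction ξ = X.
Mole table: n_V = 2 − 2X; n_U = 1.68 − X; n_R = 2X; n_I = 4.32 (inert).
Total moles n_T = 8 − X.
Mole fractions y_i = n_i/n_T; K = p_R^2 / (p_V^2 p_U) with p_i = y_i·P.
This yields a degree-3 equation in X; solving on (0,1), X = 0.404.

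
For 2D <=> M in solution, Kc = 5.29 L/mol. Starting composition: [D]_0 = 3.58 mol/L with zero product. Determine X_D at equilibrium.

Let X = conversion of D; extent ξ = 3.58X/2 mol/L.
Concentrations: [D] = 3.58 − 3.58X; [M] = 1.79X.
Kc = [M] / ([D]^2).
Equating to 5.29 L/mol: the physical root is X = 0.850.

X = 0.850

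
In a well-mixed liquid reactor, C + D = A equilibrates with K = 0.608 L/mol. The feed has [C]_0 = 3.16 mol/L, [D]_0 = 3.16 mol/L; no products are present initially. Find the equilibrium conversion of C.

X = 0.493

Let X = conversion of C; extent ξ = 3.16·X mol/L.
Concentrations: [C] = 3.16 − 3.16X; [D] = 3.16 − 3.16X; [A] = 3.16X.
K = [A] / ([C] [D]).
Setting equal to 0.608 and solving for X on (0,1) gives X = 0.493.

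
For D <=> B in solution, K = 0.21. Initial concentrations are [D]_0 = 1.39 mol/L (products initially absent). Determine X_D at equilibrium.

Let X = conversion of D; extent ξ = 1.39·X mol/L.
Concentrations: [D] = 1.39 − 1.39X; [B] = 1.39X.
K = [B] / ([D]).
This equals 0.21 at X = 0.174 (the root in 0 < X < 1).

X = 0.174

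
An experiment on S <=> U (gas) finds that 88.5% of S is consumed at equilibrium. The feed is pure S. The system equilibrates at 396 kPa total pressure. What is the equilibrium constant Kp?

Kp = 7.7

Take 1 mol S as basis and let X be its fractional conversion, so ξ = X.
Moles: n_S = 1 − X; n_U = X.
n_T stays at 1 (no change in mole number).
At X = 0.885: n_S = 0.115, n_U = 0.885, n_T = 1.
p_i = (n_i/n_T)·P. Kp = p_U / (p_S) = 7.7.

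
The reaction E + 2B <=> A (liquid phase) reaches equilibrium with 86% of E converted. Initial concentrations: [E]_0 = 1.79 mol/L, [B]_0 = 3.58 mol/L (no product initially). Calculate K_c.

Let X = conversion of E.
Concentrations: [E] = 1.79 − 1.79X; [B] = 3.58 − 3.58X; [A] = 1.79X.
At X = 0.86: [E] = 0.251, [B] = 0.501, [A] = 1.54.
K_c = [A] / ([E] [B]^2) = 24.5 (mol/L)^-2.

K_c = 24.5 (mol/L)^-2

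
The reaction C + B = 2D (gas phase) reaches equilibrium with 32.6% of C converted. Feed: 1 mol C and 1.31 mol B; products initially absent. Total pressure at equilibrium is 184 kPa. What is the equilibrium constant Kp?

Kp = 0.641

Basis: 1 mol C initially; let X = conversion of C. Extent ξ = X.
Moles: n_C = 1 − X; n_B = 1.31 − X; n_D = 2X.
n_T stays at 2.31 (no change in mole number).
At X = 0.326: n_C = 0.674, n_B = 0.984, n_D = 0.652, n_T = 2.31.
p_i = (n_i/n_T)·P. Kp = p_D^2 / (p_C p_B) = 0.641.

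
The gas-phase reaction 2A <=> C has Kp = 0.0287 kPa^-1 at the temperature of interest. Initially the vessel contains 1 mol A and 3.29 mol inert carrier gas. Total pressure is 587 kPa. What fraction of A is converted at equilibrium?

X = 0.712

Let X = conversion of A (basis 1 mol A); extent of reaction ξ = 0.5X.
At extent ξ: n_A = 1 − X; n_C = 0.5X; n_I = 3.29 (inert).
Summing: n_T = 4.29 − 0.5X.
With p_i = (n_i/n_T)P, Kp = p_C / (p_A^2).
Equating to 0.0287 kPa^-1 and solving on 0 < X < 1: X = 0.712.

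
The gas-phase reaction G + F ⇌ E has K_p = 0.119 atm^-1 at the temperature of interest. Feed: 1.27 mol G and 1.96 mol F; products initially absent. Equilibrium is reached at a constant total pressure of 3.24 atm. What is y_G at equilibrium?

Basis: 1.27 mol G initially; let X = conversion of G. Extent ξ = 1.27X.
At extent ξ: n_G = 1.27 − 1.27X; n_F = 1.96 − 1.27X; n_E = 1.27X.
Summing: n_T = 3.23 − 1.27X.
Mole fractions y_i = n_i/n_T; K_p = p_E / (p_G p_F) with p_i = y_i·P.
Equating to 0.119 atm^-1 and solving on 0 < X < 1: X = 0.182.
Then n_G = 1.04, n_T = 3, so y_G = 0.346.

y_G = 0.346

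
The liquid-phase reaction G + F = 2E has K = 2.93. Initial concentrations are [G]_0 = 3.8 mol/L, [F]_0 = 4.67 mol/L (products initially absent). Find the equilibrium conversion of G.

Let X = conversion of G; extent ξ = 3.8·X mol/L.
Concentrations: [G] = 3.8 − 3.8X; [F] = 4.67 − 3.8X; [E] = 7.6X.
K = [E]^2 / ([G] [F]).
Solving K = 2.93 for X ∈ (0,1): X = 0.509.

X = 0.509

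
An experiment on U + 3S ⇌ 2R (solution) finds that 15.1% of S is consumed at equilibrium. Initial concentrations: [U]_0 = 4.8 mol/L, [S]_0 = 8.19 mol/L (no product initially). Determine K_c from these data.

K_c = 0.000461 (mol/L)^-2

Let X = conversion of S.
Concentrations: [U] = 4.8 − 2.73X; [S] = 8.19 − 8.19X; [R] = 5.46X.
At X = 0.151: [U] = 4.39, [S] = 6.95, [R] = 0.824.
K_c = [R]^2 / ([U] [S]^3) = 0.000461 (mol/L)^-2.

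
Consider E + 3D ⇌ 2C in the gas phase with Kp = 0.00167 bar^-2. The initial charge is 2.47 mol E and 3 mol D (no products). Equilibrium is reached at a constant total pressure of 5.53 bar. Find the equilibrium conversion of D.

Take 3 mol D as basis and let X be its fractional conversion, so ξ = X.
At extent ξ: n_E = 2.47 − X; n_D = 3 − 3X; n_C = 2X.
n_T = Σnᵢ = 5.47 − 2X.
y_i = n_i/n_T, p_i = y_i·P. Kp = p_C^2 / (p_E p_D^3).
This yields a degree-4 equation in X; solving on (0,1), X = 0.138.

X = 0.138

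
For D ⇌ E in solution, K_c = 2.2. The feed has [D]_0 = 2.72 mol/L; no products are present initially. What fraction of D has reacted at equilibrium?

X = 0.687

Let X = conversion of D; extent ξ = 2.72·X mol/L.
Concentrations: [D] = 2.72 − 2.72X; [E] = 2.72X.
K_c = [E] / ([D]).
This equals 2.2 at X = 0.687 (the root in 0 < X < 1).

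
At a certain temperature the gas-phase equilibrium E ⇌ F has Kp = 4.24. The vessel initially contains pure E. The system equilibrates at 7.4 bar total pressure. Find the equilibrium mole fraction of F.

y_F = 0.809

Take 1 mol E as basis and let X be its fractional conversion, so ξ = X.
Species balance: n_E = 1 − X; n_F = X.
Since Δν = 0, n_T = 1 throughout.
y_i = n_i/n_T, p_i = y_i·P. Kp = p_F / (p_E).
Substituting and setting equal to 4.24 gives a polynomial in X; the root in (0,1) is X = 0.809.
Then n_F = 0.809, n_T = 1, so y_F = 0.809.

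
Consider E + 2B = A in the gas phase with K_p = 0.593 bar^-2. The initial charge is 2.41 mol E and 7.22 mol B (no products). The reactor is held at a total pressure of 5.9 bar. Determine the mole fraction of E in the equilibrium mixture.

Let X = conversion of E (basis 2.41 mol E); extent of reaction ξ = 2.41X.
Moles: n_E = 2.41 − 2.41X; n_B = 7.22 − 4.82X; n_A = 2.41X.
n_T = Σnᵢ = 9.63 − 4.82X.
With p_i = (n_i/n_T)P, K_p = p_A / (p_E p_B^2).
Equating to 0.593 bar^-2 and solving on 0 < X < 1: X = 0.866.
Then n_E = 0.324, n_T = 5.46, so y_E = 0.059.

y_E = 0.059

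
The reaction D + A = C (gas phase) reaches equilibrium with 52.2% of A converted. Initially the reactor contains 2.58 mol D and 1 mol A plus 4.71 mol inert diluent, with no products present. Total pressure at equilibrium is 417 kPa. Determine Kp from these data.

Kp = 0.00988 kPa^-1

Let X = conversion of A (basis 1 mol A); extent of reaction ξ = X.
Mole table: n_D = 2.58 − X; n_A = 1 − X; n_C = X; n_I = 4.71 (inert).
Total moles n_T = 8.29 − X.
At X = 0.522: n_D = 2.06, n_A = 0.478, n_C = 0.522, n_T = 7.77.
p_i = (n_i/n_T)·P. Kp = p_C / (p_D p_A) = 0.00988 kPa^-1.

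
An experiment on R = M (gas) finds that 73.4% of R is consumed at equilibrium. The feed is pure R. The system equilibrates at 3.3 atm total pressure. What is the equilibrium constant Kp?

Take 1 mol R as basis and let X be its fractional conversion, so ξ = X.
Mole table: n_R = 1 − X; n_M = X.
Total moles n_T = 1 (Δν = 0, constant).
At X = 0.734: n_R = 0.266, n_M = 0.734, n_T = 1.
p_i = (n_i/n_T)·P. Kp = p_M / (p_R) = 2.76.

Kp = 2.76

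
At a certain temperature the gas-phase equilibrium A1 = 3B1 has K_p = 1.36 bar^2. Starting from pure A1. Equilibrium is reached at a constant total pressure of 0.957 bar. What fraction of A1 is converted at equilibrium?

Basis: 1 mol A1 initially; let X = conversion of A1. Extent ξ = X.
Species balance: n_A1 = 1 − X; n_B1 = 3X.
Summing: n_T = 1 + 2X.
Mole fractions y_i = n_i/n_T; K_p = p_B1^3 / (p_A1) with p_i = y_i·P.
Equating to 1.36 bar^2 and solving on 0 < X < 1: X = 0.479.

X = 0.479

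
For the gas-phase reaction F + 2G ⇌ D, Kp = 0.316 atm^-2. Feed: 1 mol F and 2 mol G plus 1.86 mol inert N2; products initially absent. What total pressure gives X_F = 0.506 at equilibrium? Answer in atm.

P = 7.01 atm

Take 1 mol F as basis and let X be its fractional conversion, so ξ = X.
Mole table: n_F = 1 − X; n_G = 2 − 2X; n_D = X; n_I = 1.86 (inert).
Summing: n_T = 4.86 − 2X.
Kp = p_D / (p_F p_G^2) with p_i = (n_i/n_T)·P.
At X = 0.506: the mole-fraction product g(X) = Π y_i^ν_i = 15.54. Since Kp = g(X)·P^{-2}, P = (g/Kp)^(1/2) = (15.54/0.316)^(1/2) = 7.01 atm.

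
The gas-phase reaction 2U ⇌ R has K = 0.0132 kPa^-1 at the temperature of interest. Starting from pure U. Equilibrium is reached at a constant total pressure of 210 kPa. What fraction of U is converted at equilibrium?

Take 1 mol U as basis and let X be its fractional conversion, so ξ = 0.5X.
Moles: n_U = 1 − X; n_R = 0.5X.
Total moles n_T = 1 − 0.5X.
Mole fractions y_i = n_i/n_T; K = p_R / (p_U^2) with p_i = y_i·P.
Setting this equal to 0.0132 kPa^-1 and taking the physical root (0 < X < 1) gives X = 0.712.

X = 0.712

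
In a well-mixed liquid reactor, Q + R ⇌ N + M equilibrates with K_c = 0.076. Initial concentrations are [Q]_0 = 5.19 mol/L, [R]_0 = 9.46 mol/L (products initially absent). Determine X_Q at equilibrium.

Let X = conversion of Q; extent ξ = 5.19·X mol/L.
Concentrations: [Q] = 5.19 − 5.19X; [R] = 9.46 − 5.19X; [N] = 5.19X; [M] = 5.19X.
K_c = [N] [M] / ([Q] [R]).
This equals 0.076 at X = 0.288 (the root in 0 < X < 1).

X = 0.288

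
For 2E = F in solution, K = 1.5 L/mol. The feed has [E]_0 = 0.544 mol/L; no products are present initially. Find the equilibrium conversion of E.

Let X = conversion of E; extent ξ = 0.544X/2 mol/L.
Concentrations: [E] = 0.544 − 0.544X; [F] = 0.272X.
K = [F] / ([E]^2).
This equals 1.5 at X = 0.466 (the root in 0 < X < 1).

X = 0.466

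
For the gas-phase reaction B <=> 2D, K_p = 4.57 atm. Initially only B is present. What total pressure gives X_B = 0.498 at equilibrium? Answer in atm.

Let X = conversion of B (basis 1 mol B); extent of reaction ξ = X.
Species balance: n_B = 1 − X; n_D = 2X.
n_T = Σnᵢ = 1 + X.
K_p = p_D^2 / (p_B) with p_i = (n_i/n_T)·P.
At X = 0.498: the mole-fraction product g(X) = Π y_i^ν_i = 1.319. Since K_p = g(X)·P^{1}, P = (K_p/g)^(1/1) = (4.57/1.319)^(1/1) = 3.46 atm.

P = 3.46 atm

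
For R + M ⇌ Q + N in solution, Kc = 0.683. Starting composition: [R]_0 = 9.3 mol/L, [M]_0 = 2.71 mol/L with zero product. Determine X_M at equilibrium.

Let X = conversion of M; extent ξ = 2.71·X mol/L.
Concentrations: [R] = 9.3 − 2.71X; [M] = 2.71 − 2.71X; [Q] = 2.71X; [N] = 2.71X.
Kc = [Q] [N] / ([R] [M]).
Equating to 0.683: the physical root is X = 0.720.

X = 0.720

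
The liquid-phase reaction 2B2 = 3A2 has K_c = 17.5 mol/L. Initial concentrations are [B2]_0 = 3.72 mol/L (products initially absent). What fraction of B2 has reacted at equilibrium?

X = 0.603

Let X = conversion of B2; extent ξ = 3.72X/2 mol/L.
Concentrations: [B2] = 3.72 − 3.72X; [A2] = 5.58X.
K_c = [A2]^3 / ([B2]^2).
Solving K_c = 17.5 for X ∈ (0,1): X = 0.603.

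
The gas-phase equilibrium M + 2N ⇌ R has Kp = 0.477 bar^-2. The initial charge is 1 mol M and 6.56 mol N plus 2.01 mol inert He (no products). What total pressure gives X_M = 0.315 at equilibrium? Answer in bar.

P = 1.48 bar

Take 1 mol M as basis and let X be its fractional conversion, so ξ = X.
Species balance: n_M = 1 − X; n_N = 6.56 − 2X; n_R = X; n_I = 2.01 (inert).
Summing: n_T = 9.57 − 2X.
Kp = p_R / (p_M p_N^2) with p_i = (n_i/n_T)·P.
At X = 0.315: the mole-fraction product g(X) = Π y_i^ν_i = 1.045. Since Kp = g(X)·P^{-2}, P = (g/Kp)^(1/2) = (1.045/0.477)^(1/2) = 1.48 bar.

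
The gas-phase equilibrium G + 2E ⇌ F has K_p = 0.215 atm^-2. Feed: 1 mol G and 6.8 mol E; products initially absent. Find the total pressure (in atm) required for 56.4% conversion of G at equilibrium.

P = 2.89 atm

Basis: 1 mol G initially; let X = conversion of G. Extent ξ = X.
Mole table: n_G = 1 − X; n_E = 6.8 − 2X; n_F = X.
Summing: n_T = 7.8 − 2X.
K_p = p_F / (p_G p_E^2) with p_i = (n_i/n_T)·P.
At X = 0.564: the mole-fraction product g(X) = Π y_i^ν_i = 1.79. Since K_p = g(X)·P^{-2}, P = (g/K_p)^(1/2) = (1.79/0.215)^(1/2) = 2.89 atm.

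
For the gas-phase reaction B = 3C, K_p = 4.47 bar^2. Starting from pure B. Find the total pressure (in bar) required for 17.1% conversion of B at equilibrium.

P = 7.03 bar

Let X = conversion of B (basis 1 mol B); extent of reaction ξ = X.
Species balance: n_B = 1 − X; n_C = 3X.
n_T = Σnᵢ = 1 + 2X.
K_p = p_C^3 / (p_B) with p_i = (n_i/n_T)·P.
At X = 0.171: the mole-fraction product g(X) = Π y_i^ν_i = 0.09043. Since K_p = g(X)·P^{2}, P = (K_p/g)^(1/2) = (4.47/0.09043)^(1/2) = 7.03 bar.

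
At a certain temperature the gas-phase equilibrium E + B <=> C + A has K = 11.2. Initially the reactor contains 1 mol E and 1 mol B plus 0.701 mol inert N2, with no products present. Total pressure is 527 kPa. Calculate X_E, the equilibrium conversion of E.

X = 0.770

Take 1 mol E as basis and let X be its fractional conversion, so ξ = X.
At extent ξ: n_E = 1 − X; n_B = 1 − X; n_C = X; n_A = X; n_I = 0.701 (inert).
Total moles n_T = 2.7 (Δν = 0, constant).
With p_i = (n_i/n_T)P, K = p_C p_A / (p_E p_B).
Equating to 11.2 and solving on 0 < X < 1: X = 0.770.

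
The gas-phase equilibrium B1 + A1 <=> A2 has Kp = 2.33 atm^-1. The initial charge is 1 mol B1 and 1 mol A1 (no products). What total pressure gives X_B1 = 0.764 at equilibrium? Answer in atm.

P = 7.28 atm

Let X = conversion of B1 (basis 1 mol B1); extent of reaction ξ = X.
At extent ξ: n_B1 = 1 − X; n_A1 = 1 − X; n_A2 = X.
n_T = Σnᵢ = 2 − X.
Kp = p_A2 / (p_B1 p_A1) with p_i = (n_i/n_T)·P.
At X = 0.764: the mole-fraction product g(X) = Π y_i^ν_i = 16.95. Since Kp = g(X)·P^{-1}, P = (g/Kp)^(1/1) = (16.95/2.33)^(1/1) = 7.28 atm.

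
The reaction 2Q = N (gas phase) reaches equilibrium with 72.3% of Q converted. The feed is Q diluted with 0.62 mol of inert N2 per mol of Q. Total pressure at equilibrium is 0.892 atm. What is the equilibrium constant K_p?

Basis: 1 mol Q initially; let X = conversion of Q. Extent ξ = 0.5X.
At extent ξ: n_Q = 1 − X; n_N = 0.5X; n_I = 0.62 (inert).
Total moles n_T = 1.62 − 0.5X.
At X = 0.723: n_Q = 0.277, n_N = 0.361, n_T = 1.26.
p_i = (n_i/n_T)·P. K_p = p_N / (p_Q^2) = 6.65 atm^-1.

K_p = 6.65 atm^-1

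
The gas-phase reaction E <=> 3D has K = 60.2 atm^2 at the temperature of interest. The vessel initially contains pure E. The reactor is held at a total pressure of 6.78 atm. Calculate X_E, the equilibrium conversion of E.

Let X = conversion of E (basis 1 mol E); extent of reaction ξ = X.
Species balance: n_E = 1 − X; n_D = 3X.
Total moles n_T = 1 + 2X.
Mole fractions y_i = n_i/n_T; K = p_D^3 / (p_E) with p_i = y_i·P.
This yields a degree-3 equation in X; solving on (0,1), X = 0.459.

X = 0.459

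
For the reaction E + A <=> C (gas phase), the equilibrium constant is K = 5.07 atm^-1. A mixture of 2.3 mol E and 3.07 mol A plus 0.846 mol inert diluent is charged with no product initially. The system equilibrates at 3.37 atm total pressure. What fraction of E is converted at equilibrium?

X = 0.823

Basis: 2.3 mol E initially; let X = conversion of E. Extent ξ = 2.3X.
At extent ξ: n_E = 2.3 − 2.3X; n_A = 3.07 − 2.3X; n_C = 2.3X; n_I = 0.846 (inert).
n_T = Σnᵢ = 6.22 − 2.3X.
Mole fractions y_i = n_i/n_T; K = p_C / (p_E p_A) with p_i = y_i·P.
This yields a degree-2 equation in X; solving on (0,1), X = 0.823.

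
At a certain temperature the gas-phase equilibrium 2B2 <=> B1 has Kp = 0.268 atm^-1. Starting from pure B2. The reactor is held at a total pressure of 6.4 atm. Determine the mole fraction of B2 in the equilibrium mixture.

y_B2 = 0.526

Basis: 1 mol B2 initially; let X = conversion of B2. Extent ξ = 0.5X.
Moles: n_B2 = 1 − X; n_B1 = 0.5X.
Summing: n_T = 1 − 0.5X.
Mole fractions y_i = n_i/n_T; Kp = p_B1 / (p_B2^2) with p_i = y_i·P.
Substituting and setting equal to 0.268 atm^-1 gives a polynomial in X; the root in (0,1) is X = 0.643.
Then n_B2 = 0.357, n_T = 0.678, so y_B2 = 0.526.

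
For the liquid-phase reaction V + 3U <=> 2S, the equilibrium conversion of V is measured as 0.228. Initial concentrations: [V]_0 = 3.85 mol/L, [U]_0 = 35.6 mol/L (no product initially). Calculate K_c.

Let X = conversion of V.
Concentrations: [V] = 3.85 − 3.85X; [U] = 35.6 − 11.6X; [S] = 7.7X.
At X = 0.228: [V] = 2.97, [U] = 33, [S] = 1.76.
K_c = [S]^2 / ([V] [U]^3) = 2.89e-05 (mol/L)^-2.

K_c = 2.89e-05 (mol/L)^-2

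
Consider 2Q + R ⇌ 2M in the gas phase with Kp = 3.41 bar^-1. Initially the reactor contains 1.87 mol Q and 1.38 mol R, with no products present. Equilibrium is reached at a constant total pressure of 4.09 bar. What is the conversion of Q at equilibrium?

Let X = conversion of Q (basis 1.87 mol Q); extent of reaction ξ = 0.935X.
Species balance: n_Q = 1.87 − 1.87X; n_R = 1.38 − 0.935X; n_M = 1.87X.
Total moles n_T = 3.25 − 0.935X.
Mole fractions y_i = n_i/n_T; Kp = p_M^2 / (p_Q^2 p_R) with p_i = y_i·P.
Substituting and setting equal to 3.41 bar^-1 gives a polynomial in X; the root in (0,1) is X = 0.667.

X = 0.667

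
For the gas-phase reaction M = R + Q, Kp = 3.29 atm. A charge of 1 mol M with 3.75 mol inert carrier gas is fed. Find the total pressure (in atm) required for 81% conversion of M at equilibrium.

Basis: 1 mol M initially; let X = conversion of M. Extent ξ = X.
Moles: n_M = 1 − X; n_R = X; n_Q = X; n_I = 3.75 (inert).
n_T = Σnᵢ = 4.75 + X.
Kp = p_R p_Q / (p_M) with p_i = (n_i/n_T)·P.
At X = 0.81: the mole-fraction product g(X) = Π y_i^ν_i = 0.6211. Since Kp = g(X)·P^{1}, P = (Kp/g)^(1/1) = (3.29/0.6211)^(1/1) = 5.3 atm.

P = 5.3 atm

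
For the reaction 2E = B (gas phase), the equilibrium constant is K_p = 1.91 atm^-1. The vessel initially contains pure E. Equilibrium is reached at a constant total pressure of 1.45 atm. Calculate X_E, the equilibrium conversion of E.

Let X = conversion of E (basis 1 mol E); extent of reaction ξ = 0.5X.
Moles: n_E = 1 − X; n_B = 0.5X.
Total moles n_T = 1 − 0.5X.
Mole fractions y_i = n_i/n_T; K_p = p_B / (p_E^2) with p_i = y_i·P.
Setting this equal to 1.91 atm^-1 and taking the physical root (0 < X < 1) gives X = 0.712.

X = 0.712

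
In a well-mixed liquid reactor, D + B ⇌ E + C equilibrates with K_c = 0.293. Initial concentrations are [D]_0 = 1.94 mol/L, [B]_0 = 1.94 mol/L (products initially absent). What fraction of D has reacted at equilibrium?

Let X = conversion of D; extent ξ = 1.94·X mol/L.
Concentrations: [D] = 1.94 − 1.94X; [B] = 1.94 − 1.94X; [E] = 1.94X; [C] = 1.94X.
K_c = [E] [C] / ([D] [B]).
Equating to 0.293: the physical root is X = 0.351.

X = 0.351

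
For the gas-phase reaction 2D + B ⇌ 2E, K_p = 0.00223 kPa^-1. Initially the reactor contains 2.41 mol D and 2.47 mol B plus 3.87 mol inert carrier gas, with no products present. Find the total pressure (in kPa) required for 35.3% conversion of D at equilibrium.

Basis: 2.41 mol D initially; let X = conversion of D. Extent ξ = 1.21X.
At extent ξ: n_D = 2.41 − 2.41X; n_B = 2.47 − 1.21X; n_E = 2.41X; n_I = 3.87 (inert).
Summing: n_T = 8.75 − 1.21X.
K_p = p_E^2 / (p_D^2 p_B) with p_i = (n_i/n_T)·P.
At X = 0.353: the mole-fraction product g(X) = Π y_i^ν_i = 1.212. Since K_p = g(X)·P^{-1}, P = (g/K_p)^(1/1) = (1.212/0.00223)^(1/1) = 543 kPa.

P = 543 kPa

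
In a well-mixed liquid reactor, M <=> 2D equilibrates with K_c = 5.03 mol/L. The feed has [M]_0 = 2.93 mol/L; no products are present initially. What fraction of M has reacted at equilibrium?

X = 0.475

Let X = conversion of M; extent ξ = 2.93·X mol/L.
Concentrations: [M] = 2.93 − 2.93X; [D] = 5.86X.
K_c = [D]^2 / ([M]).
This equals 5.03 at X = 0.475 (the root in 0 < X < 1).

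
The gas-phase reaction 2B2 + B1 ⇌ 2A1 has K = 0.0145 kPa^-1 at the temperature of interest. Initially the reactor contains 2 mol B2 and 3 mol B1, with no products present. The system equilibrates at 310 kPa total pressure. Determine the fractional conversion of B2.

Basis: 2 mol B2 initially; let X = conversion of B2. Extent ξ = X.
At extent ξ: n_B2 = 2 − 2X; n_B1 = 3 − X; n_A1 = 2X.
Total moles n_T = 5 − X.
Mole fractions y_i = n_i/n_T; K = p_A1^2 / (p_B2^2 p_B1) with p_i = y_i·P.
Substituting and setting equal to 0.0145 kPa^-1 gives a polynomial in X; the root in (0,1) is X = 0.610.

X = 0.610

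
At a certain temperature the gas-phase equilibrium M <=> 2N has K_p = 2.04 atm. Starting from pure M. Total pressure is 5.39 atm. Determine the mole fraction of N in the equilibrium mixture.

y_N = 0.454

Basis: 1 mol M initially; let X = conversion of M. Extent ξ = X.
Moles: n_M = 1 − X; n_N = 2X.
n_T = Σnᵢ = 1 + X.
Mole fractions y_i = n_i/n_T; K_p = p_N^2 / (p_M) with p_i = y_i·P.
This yields a degree-2 equation in X; solving on (0,1), X = 0.294.
Then n_N = 0.588, n_T = 1.29, so y_N = 0.454.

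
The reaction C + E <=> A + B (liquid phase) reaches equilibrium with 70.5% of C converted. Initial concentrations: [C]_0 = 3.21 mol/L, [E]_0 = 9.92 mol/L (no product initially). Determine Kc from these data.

Let X = conversion of C.
Concentrations: [C] = 3.21 − 3.21X; [E] = 9.92 − 3.21X; [A] = 3.21X; [B] = 3.21X.
At X = 0.705: [C] = 0.947, [E] = 7.66, [A] = 2.26, [B] = 2.26.
Kc = [A] [B] / ([C] [E]) = 0.706.

Kc = 0.706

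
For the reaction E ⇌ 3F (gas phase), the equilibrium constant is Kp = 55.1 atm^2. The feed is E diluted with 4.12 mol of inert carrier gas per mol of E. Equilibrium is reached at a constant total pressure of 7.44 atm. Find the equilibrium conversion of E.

Let X = conversion of E (basis 1 mol E); extent of reaction ξ = X.
Mole table: n_E = 1 − X; n_F = 3X; n_I = 4.12 (inert).
Total moles n_T = 5.12 + 2X.
With p_i = (n_i/n_T)P, Kp = p_F^3 / (p_E).
Equating to 55.1 atm^2 and solving on 0 < X < 1: X = 0.744.

X = 0.744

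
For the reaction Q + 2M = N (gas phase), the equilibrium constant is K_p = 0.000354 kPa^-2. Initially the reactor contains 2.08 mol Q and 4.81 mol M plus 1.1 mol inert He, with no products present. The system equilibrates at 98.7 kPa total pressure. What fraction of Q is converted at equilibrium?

X = 0.445

Basis: 2.08 mol Q initially; let X = conversion of Q. Extent ξ = 2.08X.
At extent ξ: n_Q = 2.08 − 2.08X; n_M = 4.81 − 4.16X; n_N = 2.08X; n_I = 1.1 (inert).
Summing: n_T = 7.99 − 4.16X.
y_i = n_i/n_T, p_i = y_i·P. K_p = p_N / (p_Q p_M^2).
Setting this equal to 0.000354 kPa^-2 and taking the physical root (0 < X < 1) gives X = 0.445.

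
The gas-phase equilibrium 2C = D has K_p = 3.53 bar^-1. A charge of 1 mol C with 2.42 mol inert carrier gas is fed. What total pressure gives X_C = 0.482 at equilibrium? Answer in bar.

Basis: 1 mol C initially; let X = conversion of C. Extent ξ = 0.5X.
Species balance: n_C = 1 − X; n_D = 0.5X; n_I = 2.42 (inert).
Summing: n_T = 3.42 − 0.5X.
K_p = p_D / (p_C^2) with p_i = (n_i/n_T)·P.
At X = 0.482: the mole-fraction product g(X) = Π y_i^ν_i = 2.855. Since K_p = g(X)·P^{-1}, P = (g/K_p)^(1/1) = (2.855/3.53)^(1/1) = 0.809 bar.

P = 0.809 bar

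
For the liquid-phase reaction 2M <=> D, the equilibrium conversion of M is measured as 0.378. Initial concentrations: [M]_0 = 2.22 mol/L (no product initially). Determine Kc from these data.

Kc = 0.22 L/mol

Let X = conversion of M.
Concentrations: [M] = 2.22 − 2.22X; [D] = 1.11X.
At X = 0.378: [M] = 1.38, [D] = 0.42.
Kc = [D] / ([M]^2) = 0.22 L/mol.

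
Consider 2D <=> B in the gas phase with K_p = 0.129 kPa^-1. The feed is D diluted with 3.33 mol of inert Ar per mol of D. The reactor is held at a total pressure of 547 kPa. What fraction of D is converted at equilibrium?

X = 0.847

Take 1 mol D as basis and let X be its fractional conversion, so ξ = 0.5X.
Mole table: n_D = 1 − X; n_B = 0.5X; n_I = 3.33 (inert).
Summing: n_T = 4.33 − 0.5X.
y_i = n_i/n_T, p_i = y_i·P. K_p = p_B / (p_D^2).
Setting this equal to 0.129 kPa^-1 and taking the physical root (0 < X < 1) gives X = 0.847.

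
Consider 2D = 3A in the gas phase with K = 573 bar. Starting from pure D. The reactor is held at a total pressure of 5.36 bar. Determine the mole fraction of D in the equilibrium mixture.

Take 1 mol D as basis and let X be its fractional conversion, so ξ = 0.5X.
Moles: n_D = 1 − X; n_A = 1.5X.
n_T = Σnᵢ = 1 + 0.5X.
With p_i = (n_i/n_T)P, K = p_A^3 / (p_D^2).
Equating to 573 bar and solving on 0 < X < 1: X = 0.878.
Then n_D = 0.122, n_T = 1.44, so y_D = 0.085.

y_D = 0.085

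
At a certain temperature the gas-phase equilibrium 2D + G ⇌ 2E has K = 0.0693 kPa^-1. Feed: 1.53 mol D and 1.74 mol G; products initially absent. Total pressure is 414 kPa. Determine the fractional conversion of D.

X = 0.778

Take 1.53 mol D as basis and let X be its fractional conversion, so ξ = 0.765X.
Moles: n_D = 1.53 − 1.53X; n_G = 1.74 − 0.765X; n_E = 1.53X.
n_T = Σnᵢ = 3.27 − 0.765X.
Mole fractions y_i = n_i/n_T; K = p_E^2 / (p_D^2 p_G) with p_i = y_i·P.
This yields a degree-3 equation in X; solving on (0,1), X = 0.778.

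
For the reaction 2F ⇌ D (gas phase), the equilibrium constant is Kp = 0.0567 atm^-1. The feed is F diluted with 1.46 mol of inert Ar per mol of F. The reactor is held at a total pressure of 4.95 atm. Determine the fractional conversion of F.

X = 0.165

Take 1 mol F as basis and let X be its fractional conversion, so ξ = 0.5X.
Mole table: n_F = 1 − X; n_D = 0.5X; n_I = 1.46 (inert).
Summing: n_T = 2.46 − 0.5X.
With p_i = (n_i/n_T)P, Kp = p_D / (p_F^2).
Equating to 0.0567 atm^-1 and solving on 0 < X < 1: X = 0.165.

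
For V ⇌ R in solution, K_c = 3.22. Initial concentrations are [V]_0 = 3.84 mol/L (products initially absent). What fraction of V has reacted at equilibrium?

Let X = conversion of V; extent ξ = 3.84·X mol/L.
Concentrations: [V] = 3.84 − 3.84X; [R] = 3.84X.
K_c = [R] / ([V]).
Equating to 3.22: the physical root is X = 0.763.

X = 0.763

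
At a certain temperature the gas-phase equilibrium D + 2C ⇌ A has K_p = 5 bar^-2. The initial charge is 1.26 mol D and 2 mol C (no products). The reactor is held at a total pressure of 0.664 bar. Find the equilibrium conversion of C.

X = 0.422

Basis: 2 mol C initially; let X = conversion of C. Extent ξ = X.
At extent ξ: n_D = 1.26 − X; n_C = 2 − 2X; n_A = X.
Total moles n_T = 3.26 − 2X.
y_i = n_i/n_T, p_i = y_i·P. K_p = p_A / (p_D p_C^2).
This yields a degree-3 equation in X; solving on (0,1), X = 0.422.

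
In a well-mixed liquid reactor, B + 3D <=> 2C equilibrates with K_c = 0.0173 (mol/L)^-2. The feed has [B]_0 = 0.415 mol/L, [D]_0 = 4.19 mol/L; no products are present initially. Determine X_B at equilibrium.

X = 0.492

Let X = conversion of B; extent ξ = 0.415·X mol/L.
Concentrations: [B] = 0.415 − 0.415X; [D] = 4.19 − 1.24X; [C] = 0.83X.
K_c = [C]^2 / ([B] [D]^3).
This equals 0.0173 at X = 0.492 (the root in 0 < X < 1).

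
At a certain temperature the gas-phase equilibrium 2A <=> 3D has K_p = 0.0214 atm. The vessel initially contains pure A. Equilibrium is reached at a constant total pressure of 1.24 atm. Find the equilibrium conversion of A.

Take 1 mol A as basis and let X be its fractional conversion, so ξ = 0.5X.
Species balance: n_A = 1 − X; n_D = 1.5X.
n_T = Σnᵢ = 1 + 0.5X.
y_i = n_i/n_T, p_i = y_i·P. K_p = p_D^3 / (p_A^2).
Setting this equal to 0.0214 atm and taking the physical root (0 < X < 1) gives X = 0.158.

X = 0.158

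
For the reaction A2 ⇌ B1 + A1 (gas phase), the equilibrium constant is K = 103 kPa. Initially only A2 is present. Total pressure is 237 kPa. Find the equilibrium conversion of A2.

X = 0.550

Let X = conversion of A2 (basis 1 mol A2); extent of reaction ξ = X.
Moles: n_A2 = 1 − X; n_B1 = X; n_A1 = X.
Total moles n_T = 1 + X.
Mole fractions y_i = n_i/n_T; K = p_B1 p_A1 / (p_A2) with p_i = y_i·P.
Equating to 103 kPa and solving on 0 < X < 1: X = 0.550.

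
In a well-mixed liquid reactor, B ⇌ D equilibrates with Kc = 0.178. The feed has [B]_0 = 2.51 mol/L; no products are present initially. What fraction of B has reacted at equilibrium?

Let X = conversion of B; extent ξ = 2.51·X mol/L.
Concentrations: [B] = 2.51 − 2.51X; [D] = 2.51X.
Kc = [D] / ([B]).
Equating to 0.178: the physical root is X = 0.151.

X = 0.151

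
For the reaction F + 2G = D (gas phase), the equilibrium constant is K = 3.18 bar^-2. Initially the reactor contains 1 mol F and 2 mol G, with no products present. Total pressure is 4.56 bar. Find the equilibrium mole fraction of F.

Let X = conversion of F (basis 1 mol F); extent of reaction ξ = X.
At extent ξ: n_F = 1 − X; n_G = 2 − 2X; n_D = X.
Summing: n_T = 3 − 2X.
y_i = n_i/n_T, p_i = y_i·P. K = p_D / (p_F p_G^2).
Setting this equal to 3.18 bar^-2 and taking the physical root (0 < X < 1) gives X = 0.821.
Then n_F = 0.179, n_T = 1.36, so y_F = 0.132.

y_F = 0.132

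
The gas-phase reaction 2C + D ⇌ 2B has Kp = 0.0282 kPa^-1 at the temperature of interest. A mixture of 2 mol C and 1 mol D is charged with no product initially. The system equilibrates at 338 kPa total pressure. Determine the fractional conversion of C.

X = 0.566

Basis: 2 mol C initially; let X = conversion of C. Extent ξ = X.
At extent ξ: n_C = 2 − 2X; n_D = 1 − X; n_B = 2X.
Summing: n_T = 3 − X.
With p_i = (n_i/n_T)P, Kp = p_B^2 / (p_C^2 p_D).
Setting this equal to 0.0282 kPa^-1 and taking the physical root (0 < X < 1) gives X = 0.566.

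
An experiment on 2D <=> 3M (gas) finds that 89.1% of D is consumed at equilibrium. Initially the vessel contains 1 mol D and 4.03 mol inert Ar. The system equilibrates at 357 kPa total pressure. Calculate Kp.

Basis: 1 mol D initially; let X = conversion of D. Extent ξ = 0.5X.
Species balance: n_D = 1 − X; n_M = 1.5X; n_I = 4.03 (inert).
Total moles n_T = 5.03 + 0.5X.
At X = 0.891: n_D = 0.109, n_M = 1.34, n_T = 5.48.
p_i = (n_i/n_T)·P. Kp = p_M^3 / (p_D^2) = 1.31e+04 kPa.

Kp = 1.31e+04 kPa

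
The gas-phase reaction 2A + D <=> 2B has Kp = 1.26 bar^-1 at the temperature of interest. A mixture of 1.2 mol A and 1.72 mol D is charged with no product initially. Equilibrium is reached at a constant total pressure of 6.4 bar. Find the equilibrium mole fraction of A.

y_A = 0.156

Let X = conversion of A (basis 1.2 mol A); extent of reaction ξ = 0.6X.
Moles: n_A = 1.2 − 1.2X; n_D = 1.72 − 0.6X; n_B = 1.2X.
Summing: n_T = 2.92 − 0.6X.
With p_i = (n_i/n_T)P, Kp = p_B^2 / (p_A^2 p_D).
This yields a degree-3 equation in X; solving on (0,1), X = 0.673.
Then n_A = 0.393, n_T = 2.52, so y_A = 0.156.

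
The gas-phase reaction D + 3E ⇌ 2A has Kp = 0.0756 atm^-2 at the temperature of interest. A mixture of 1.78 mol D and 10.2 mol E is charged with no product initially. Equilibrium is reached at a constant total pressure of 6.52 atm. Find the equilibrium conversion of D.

Let X = conversion of D (basis 1.78 mol D); extent of reaction ξ = 1.78X.
Mole table: n_D = 1.78 − 1.78X; n_E = 10.2 − 5.34X; n_A = 3.56X.
n_T = Σnᵢ = 12 − 3.56X.
y_i = n_i/n_T, p_i = y_i·P. Kp = p_A^2 / (p_D p_E^3).
This yields a degree-4 equation in X; solving on (0,1), X = 0.676.

X = 0.676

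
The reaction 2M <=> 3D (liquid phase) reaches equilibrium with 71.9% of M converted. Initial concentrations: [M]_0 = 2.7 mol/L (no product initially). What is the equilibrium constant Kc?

Let X = conversion of M.
Concentrations: [M] = 2.7 − 2.7X; [D] = 4.05X.
At X = 0.719: [M] = 0.759, [D] = 2.91.
Kc = [D]^3 / ([M]^2) = 42.9 mol/L.

Kc = 42.9 mol/L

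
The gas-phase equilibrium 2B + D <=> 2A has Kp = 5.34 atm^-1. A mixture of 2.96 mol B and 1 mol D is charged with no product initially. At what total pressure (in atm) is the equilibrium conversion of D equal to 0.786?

Let X = conversion of D (basis 1 mol D); extent of reaction ξ = X.
Moles: n_B = 2.96 − 2X; n_D = 1 − X; n_A = 2X.
Summing: n_T = 3.96 − X.
Kp = p_A^2 / (p_B^2 p_D) with p_i = (n_i/n_T)·P.
At X = 0.786: the mole-fraction product g(X) = Π y_i^ν_i = 19.02. Since Kp = g(X)·P^{-1}, P = (g/Kp)^(1/1) = (19.02/5.34)^(1/1) = 3.56 atm.

P = 3.56 atm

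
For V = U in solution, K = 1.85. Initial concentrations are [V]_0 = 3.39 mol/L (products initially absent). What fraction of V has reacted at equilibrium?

Let X = conversion of V; extent ξ = 3.39·X mol/L.
Concentrations: [V] = 3.39 − 3.39X; [U] = 3.39X.
K = [U] / ([V]).
Solving K = 1.85 for X ∈ (0,1): X = 0.649.

X = 0.649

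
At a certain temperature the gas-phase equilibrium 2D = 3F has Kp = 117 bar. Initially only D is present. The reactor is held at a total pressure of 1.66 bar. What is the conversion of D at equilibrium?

X = 0.855

Basis: 1 mol D initially; let X = conversion of D. Extent ξ = 0.5X.
Mole table: n_D = 1 − X; n_F = 1.5X.
n_T = Σnᵢ = 1 + 0.5X.
y_i = n_i/n_T, p_i = y_i·P. Kp = p_F^3 / (p_D^2).
This yields a degree-3 equation in X; solving on (0,1), X = 0.855.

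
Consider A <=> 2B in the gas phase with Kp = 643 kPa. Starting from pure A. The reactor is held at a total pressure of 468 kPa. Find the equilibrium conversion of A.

Basis: 1 mol A initially; let X = conversion of A. Extent ξ = X.
Moles: n_A = 1 − X; n_B = 2X.
Total moles n_T = 1 + X.
With p_i = (n_i/n_T)P, Kp = p_B^2 / (p_A).
Equating to 643 kPa and solving on 0 < X < 1: X = 0.506.

X = 0.506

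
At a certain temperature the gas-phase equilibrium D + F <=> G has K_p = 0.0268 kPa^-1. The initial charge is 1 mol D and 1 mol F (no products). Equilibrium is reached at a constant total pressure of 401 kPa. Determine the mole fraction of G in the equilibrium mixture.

y_G = 0.548

Let X = conversion of D (basis 1 mol D); extent of reaction ξ = X.
Species balance: n_D = 1 − X; n_F = 1 − X; n_G = X.
Total moles n_T = 2 − X.
y_i = n_i/n_T, p_i = y_i·P. K_p = p_G / (p_D p_F).
Equating to 0.0268 kPa^-1 and solving on 0 < X < 1: X = 0.708.
Then n_G = 0.708, n_T = 1.29, so y_G = 0.548.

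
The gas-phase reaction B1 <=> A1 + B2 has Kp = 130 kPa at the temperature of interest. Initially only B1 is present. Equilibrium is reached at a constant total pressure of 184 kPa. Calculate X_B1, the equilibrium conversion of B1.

X = 0.643

Take 1 mol B1 as basis and let X be its fractional conversion, so ξ = X.
At extent ξ: n_B1 = 1 − X; n_A1 = X; n_B2 = X.
n_T = Σnᵢ = 1 + X.
Mole fractions y_i = n_i/n_T; Kp = p_A1 p_B2 / (p_B1) with p_i = y_i·P.
Substituting and setting equal to 130 kPa gives a polynomial in X; the root in (0,1) is X = 0.643.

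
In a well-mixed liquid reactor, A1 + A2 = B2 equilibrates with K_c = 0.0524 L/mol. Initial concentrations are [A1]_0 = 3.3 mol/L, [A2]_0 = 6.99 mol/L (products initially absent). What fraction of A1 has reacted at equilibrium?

X = 0.245

Let X = conversion of A1; extent ξ = 3.3·X mol/L.
Concentrations: [A1] = 3.3 − 3.3X; [A2] = 6.99 − 3.3X; [B2] = 3.3X.
K_c = [B2] / ([A1] [A2]).
Solving K_c = 0.0524 for X ∈ (0,1): X = 0.245.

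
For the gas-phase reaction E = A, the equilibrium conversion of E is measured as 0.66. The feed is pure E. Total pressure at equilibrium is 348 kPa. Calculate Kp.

Kp = 1.94

Let X = conversion of E (basis 1 mol E); extent of reaction ξ = X.
Mole table: n_E = 1 − X; n_A = X.
Total moles n_T = 1 (Δν = 0, constant).
At X = 0.66: n_E = 0.34, n_A = 0.66, n_T = 1.
p_i = (n_i/n_T)·P. Kp = p_A / (p_E) = 1.94.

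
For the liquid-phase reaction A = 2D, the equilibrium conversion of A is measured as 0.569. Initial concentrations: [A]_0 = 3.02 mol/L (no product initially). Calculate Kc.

Let X = conversion of A.
Concentrations: [A] = 3.02 − 3.02X; [D] = 6.04X.
At X = 0.569: [A] = 1.3, [D] = 3.44.
Kc = [D]^2 / ([A]) = 9.07 mol/L.

Kc = 9.07 mol/L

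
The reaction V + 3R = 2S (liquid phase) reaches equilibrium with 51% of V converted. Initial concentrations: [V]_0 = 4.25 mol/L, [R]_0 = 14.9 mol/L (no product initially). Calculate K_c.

K_c = 0.0152 (mol/L)^-2

Let X = conversion of V.
Concentrations: [V] = 4.25 − 4.25X; [R] = 14.9 − 12.8X; [S] = 8.5X.
At X = 0.51: [V] = 2.08, [R] = 8.4, [S] = 4.33.
K_c = [S]^2 / ([V] [R]^3) = 0.0152 (mol/L)^-2.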